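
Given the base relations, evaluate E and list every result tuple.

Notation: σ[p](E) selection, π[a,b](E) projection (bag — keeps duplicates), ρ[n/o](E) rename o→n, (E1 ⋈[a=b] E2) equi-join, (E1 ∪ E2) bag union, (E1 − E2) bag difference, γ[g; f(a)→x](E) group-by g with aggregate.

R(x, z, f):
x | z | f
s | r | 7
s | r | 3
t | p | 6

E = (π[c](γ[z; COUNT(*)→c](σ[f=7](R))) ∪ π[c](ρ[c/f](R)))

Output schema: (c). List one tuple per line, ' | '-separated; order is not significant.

Per-node cardinality:
  R → 3
  σ[f=7](R) → 1
  γ[z; COUNT(*)→c](σ[f=7](R)) → 1
  π[c](γ[z; COUNT(*)→c](σ[f=7](R))) → 1
  R → 3
  ρ[c/f](R) → 3
  π[c](ρ[c/f](R)) → 3
  (π[c](γ[z; COUNT(*)→c](σ[f=7](R))) ∪ π[c](ρ[c/f](R))) → 4

== RESULT ==
c
1
3
6
7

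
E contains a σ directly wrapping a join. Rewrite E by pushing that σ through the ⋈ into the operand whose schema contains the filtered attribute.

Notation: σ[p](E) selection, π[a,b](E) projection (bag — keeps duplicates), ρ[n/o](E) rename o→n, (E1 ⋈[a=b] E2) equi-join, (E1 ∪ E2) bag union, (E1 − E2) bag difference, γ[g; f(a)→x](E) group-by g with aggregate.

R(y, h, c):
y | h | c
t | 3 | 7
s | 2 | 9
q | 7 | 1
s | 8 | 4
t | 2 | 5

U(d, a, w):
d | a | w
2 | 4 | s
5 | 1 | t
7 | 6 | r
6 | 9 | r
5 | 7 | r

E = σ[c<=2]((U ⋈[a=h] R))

σ filters on c, owned by the right side.
E' = (U ⋈[a=h] σ[c<=2](R))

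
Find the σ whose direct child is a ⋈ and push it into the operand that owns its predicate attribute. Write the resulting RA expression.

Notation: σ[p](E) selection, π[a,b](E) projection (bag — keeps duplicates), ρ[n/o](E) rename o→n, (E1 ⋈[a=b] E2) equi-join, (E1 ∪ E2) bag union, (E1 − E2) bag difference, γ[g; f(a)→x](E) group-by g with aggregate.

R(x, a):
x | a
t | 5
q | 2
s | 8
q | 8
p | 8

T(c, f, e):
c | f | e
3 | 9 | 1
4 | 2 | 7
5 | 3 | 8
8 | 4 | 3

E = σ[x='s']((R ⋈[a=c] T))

σ filters on x, owned by the left side.
E' = (σ[x='s'](R) ⋈[a=c] T)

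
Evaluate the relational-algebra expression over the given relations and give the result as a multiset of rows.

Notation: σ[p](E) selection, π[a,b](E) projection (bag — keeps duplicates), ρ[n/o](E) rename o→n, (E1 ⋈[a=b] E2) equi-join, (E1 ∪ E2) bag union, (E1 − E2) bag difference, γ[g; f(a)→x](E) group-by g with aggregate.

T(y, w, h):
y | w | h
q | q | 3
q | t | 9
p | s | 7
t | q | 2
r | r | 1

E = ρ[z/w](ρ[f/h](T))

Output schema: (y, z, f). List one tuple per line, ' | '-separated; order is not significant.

Subexpression sizes:
  T → 5
  ρ[f/h](T) → 5
  ρ[z/w](ρ[f/h](T)) → 5

== RESULT ==
y | z | f
p | s | 7
q | q | 3
q | t | 9
r | r | 1
t | q | 2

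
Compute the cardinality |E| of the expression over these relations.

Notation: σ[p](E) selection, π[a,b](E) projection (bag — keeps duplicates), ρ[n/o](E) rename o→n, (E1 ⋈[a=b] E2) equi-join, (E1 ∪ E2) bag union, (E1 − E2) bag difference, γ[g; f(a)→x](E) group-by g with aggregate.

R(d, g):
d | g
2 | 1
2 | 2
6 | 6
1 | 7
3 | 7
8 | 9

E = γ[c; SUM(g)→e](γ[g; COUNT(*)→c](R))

Per-node cardinality:
  R → 6
  γ[g; COUNT(*)→c](R) → 5
  γ[c; SUM(g)→e](γ[g; COUNT(*)→c](R)) → 2

|E| = 2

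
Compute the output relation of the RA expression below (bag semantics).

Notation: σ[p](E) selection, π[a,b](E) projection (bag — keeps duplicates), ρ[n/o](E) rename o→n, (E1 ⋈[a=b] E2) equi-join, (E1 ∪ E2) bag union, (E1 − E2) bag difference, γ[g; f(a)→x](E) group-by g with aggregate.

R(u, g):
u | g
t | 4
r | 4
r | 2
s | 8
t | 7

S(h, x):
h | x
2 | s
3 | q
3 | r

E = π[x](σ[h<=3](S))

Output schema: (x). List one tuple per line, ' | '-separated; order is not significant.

Subexpression sizes:
  S → 3
  σ[h<=3](S) → 3
  π[x](σ[h<=3](S)) → 3

== RESULT ==
x
q
r
s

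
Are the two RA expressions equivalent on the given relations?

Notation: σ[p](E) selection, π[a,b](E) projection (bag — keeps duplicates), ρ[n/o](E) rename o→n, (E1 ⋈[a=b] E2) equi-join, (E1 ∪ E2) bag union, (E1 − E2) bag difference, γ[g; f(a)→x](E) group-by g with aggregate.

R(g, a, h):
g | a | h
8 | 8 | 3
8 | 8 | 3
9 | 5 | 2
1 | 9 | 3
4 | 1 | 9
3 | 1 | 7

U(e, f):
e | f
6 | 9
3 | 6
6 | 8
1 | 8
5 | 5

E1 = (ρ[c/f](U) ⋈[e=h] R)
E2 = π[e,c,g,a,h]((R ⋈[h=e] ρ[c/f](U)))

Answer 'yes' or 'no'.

E1 per-node cardinality:
  U → 5
  ρ[c/f](U) → 5
  R → 6
  (ρ[c/f](U) ⋈[e=h] R) → 3
E2 per-node cardinality:
  R → 6
  U → 5
  ρ[c/f](U) → 5
  (R ⋈[h=e] ρ[c/f](U)) → 3
  π[e,c,g,a,h]((R ⋈[h=e] ρ[c/f](U))) → 3

E1 and E2 produce the same multiset:
e | c | g | a | h
3 | 6 | 1 | 9 | 3
3 | 6 | 8 | 8 | 3
3 | 6 | 8 | 8 | 3

yes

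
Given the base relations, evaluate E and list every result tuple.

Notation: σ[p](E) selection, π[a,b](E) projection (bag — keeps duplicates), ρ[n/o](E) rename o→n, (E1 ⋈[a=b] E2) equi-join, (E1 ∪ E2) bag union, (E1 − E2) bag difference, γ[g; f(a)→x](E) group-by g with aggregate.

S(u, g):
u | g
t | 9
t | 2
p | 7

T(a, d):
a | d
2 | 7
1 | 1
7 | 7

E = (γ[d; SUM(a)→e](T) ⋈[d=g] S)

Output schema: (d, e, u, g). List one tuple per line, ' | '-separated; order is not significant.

Stepwise |·|:
  T → 3
  γ[d; SUM(a)→e](T) → 2
  S → 3
  (γ[d; SUM(a)→e](T) ⋈[d=g] S) → 1

== RESULT ==
d | e | u | g
7 | 9 | p | 7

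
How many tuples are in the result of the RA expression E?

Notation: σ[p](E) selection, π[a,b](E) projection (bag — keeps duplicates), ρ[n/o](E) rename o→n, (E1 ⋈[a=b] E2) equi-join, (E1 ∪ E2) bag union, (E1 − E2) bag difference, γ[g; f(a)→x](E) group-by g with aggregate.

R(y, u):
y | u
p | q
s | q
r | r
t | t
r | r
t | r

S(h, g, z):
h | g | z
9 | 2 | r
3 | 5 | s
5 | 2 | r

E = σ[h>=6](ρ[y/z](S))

Row counts bottom-up:
  S → 3
  ρ[y/z](S) → 3
  σ[h>=6](ρ[y/z](S)) → 1

|E| = 1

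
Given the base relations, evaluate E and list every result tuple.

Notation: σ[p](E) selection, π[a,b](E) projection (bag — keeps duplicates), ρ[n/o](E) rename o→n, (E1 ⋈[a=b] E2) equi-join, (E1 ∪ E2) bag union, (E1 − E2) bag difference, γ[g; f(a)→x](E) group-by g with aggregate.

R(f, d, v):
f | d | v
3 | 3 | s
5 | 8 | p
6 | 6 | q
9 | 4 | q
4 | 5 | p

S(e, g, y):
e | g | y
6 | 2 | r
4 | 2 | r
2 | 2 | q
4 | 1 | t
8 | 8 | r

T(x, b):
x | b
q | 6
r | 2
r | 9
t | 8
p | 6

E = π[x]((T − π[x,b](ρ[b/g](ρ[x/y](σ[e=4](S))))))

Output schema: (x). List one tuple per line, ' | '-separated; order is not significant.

Subexpression sizes:
  T → 5
  S → 5
  σ[e=4](S) → 2
  ρ[x/y](σ[e=4](S)) → 2
  ρ[b/g](ρ[x/y](σ[e=4](S))) → 2
  π[x,b](ρ[b/g](ρ[x/y](σ[e=4](S)))) → 2
  (T − π[x,b](ρ[b/g](ρ[x/y](σ[e=4](S))))) → 4
  π[x]((T − π[x,b](ρ[b/g](ρ[x/y](σ[e=4](S)))))) → 4

== RESULT ==
x
p
q
r
t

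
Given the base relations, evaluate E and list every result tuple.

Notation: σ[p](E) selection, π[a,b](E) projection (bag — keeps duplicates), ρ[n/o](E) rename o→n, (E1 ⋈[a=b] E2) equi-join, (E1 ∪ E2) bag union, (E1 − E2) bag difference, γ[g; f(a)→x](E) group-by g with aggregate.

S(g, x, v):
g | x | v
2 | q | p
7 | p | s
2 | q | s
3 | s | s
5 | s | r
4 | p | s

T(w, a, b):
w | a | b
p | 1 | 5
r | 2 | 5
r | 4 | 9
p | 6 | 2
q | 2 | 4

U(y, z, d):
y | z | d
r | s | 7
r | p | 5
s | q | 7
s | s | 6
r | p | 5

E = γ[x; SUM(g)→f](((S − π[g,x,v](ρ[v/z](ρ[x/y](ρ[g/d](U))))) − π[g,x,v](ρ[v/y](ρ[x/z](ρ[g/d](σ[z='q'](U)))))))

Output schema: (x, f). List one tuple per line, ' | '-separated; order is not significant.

Stepwise |·|:
  S → 6
  U → 5
  ρ[g/d](U) → 5
  ρ[x/y](ρ[g/d](U)) → 5
  ρ[v/z](ρ[x/y](ρ[g/d](U))) → 5
  π[g,x,v](ρ[v/z](ρ[x/y](ρ[g/d](U)))) → 5
  (S − π[g,x,v](ρ[v/z](ρ[x/y](ρ[g/d](U))))) → 6
  U → 5
  σ[z='q'](U) → 1
  ρ[g/d](σ[z='q'](U)) → 1
  ρ[x/z](ρ[g/d](σ[z='q'](U))) → 1
  ρ[v/y](ρ[x/z](ρ[g/d](σ[z='q'](U)))) → 1
  π[g,x,v](ρ[v/y](ρ[x/z](ρ[g/d](σ[z='q'](U))))) → 1
  ((S − π[g,x,v](ρ[v/z](ρ[x/y](ρ[g/d](U))))) − π[g,x,v](ρ[v/y](ρ[x/z](ρ[g/d](σ[z='q'](U)))))) → 6
  γ[x; SUM(g)→f](((S − π[g,x,v](ρ[v/z](ρ[x/y](ρ[g/d](U))))) − π[g,x,v](ρ[v/y](ρ[x/z](ρ[g/d](σ[z='q'](U))))))) → 3

== RESULT ==
x | f
p | 11
q | 4
s | 8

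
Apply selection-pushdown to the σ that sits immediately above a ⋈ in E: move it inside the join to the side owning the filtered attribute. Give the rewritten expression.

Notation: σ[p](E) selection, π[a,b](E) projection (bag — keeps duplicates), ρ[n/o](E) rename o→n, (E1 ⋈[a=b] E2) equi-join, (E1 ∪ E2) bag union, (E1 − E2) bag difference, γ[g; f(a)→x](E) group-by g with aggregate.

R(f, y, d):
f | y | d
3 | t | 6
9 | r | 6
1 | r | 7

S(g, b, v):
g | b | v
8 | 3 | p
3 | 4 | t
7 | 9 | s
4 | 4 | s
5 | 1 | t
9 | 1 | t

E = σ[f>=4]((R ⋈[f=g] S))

σ filters on f, owned by the left side.
E' = (σ[f>=4](R) ⋈[f=g] S)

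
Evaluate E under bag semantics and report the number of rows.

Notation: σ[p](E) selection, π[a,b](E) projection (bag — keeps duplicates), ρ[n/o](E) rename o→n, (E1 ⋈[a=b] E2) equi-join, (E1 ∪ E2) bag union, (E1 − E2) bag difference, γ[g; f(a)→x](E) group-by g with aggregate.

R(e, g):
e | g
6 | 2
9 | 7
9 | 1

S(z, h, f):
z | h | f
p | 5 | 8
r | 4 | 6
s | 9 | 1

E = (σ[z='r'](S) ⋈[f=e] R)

Per-node cardinality:
  S → 3
  σ[z='r'](S) → 1
  R → 3
  (σ[z='r'](S) ⋈[f=e] R) → 1

|E| = 1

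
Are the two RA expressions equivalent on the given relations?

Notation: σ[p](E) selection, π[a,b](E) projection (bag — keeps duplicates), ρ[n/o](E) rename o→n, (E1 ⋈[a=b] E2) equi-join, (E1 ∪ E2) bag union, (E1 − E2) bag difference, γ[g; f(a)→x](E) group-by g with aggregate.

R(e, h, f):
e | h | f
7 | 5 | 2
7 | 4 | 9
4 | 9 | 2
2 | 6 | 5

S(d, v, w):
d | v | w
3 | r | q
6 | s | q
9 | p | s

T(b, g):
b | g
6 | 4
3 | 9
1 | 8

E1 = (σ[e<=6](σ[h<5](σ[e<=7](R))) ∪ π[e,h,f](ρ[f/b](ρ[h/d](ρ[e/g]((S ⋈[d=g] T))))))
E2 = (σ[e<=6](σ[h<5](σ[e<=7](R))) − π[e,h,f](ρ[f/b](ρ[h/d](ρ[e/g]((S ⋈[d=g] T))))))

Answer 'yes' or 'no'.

E1 stepwise |·|:
  R → 4
  σ[e<=7](R) → 4
  σ[h<5](σ[e<=7](R)) → 1
  σ[e<=6](σ[h<5](σ[e<=7](R))) → 0
  S → 3
  T → 3
  (S ⋈[d=g] T) → 1
  ρ[e/g]((S ⋈[d=g] T)) → 1
  ρ[h/d](ρ[e/g]((S ⋈[d=g] T))) → 1
  ρ[f/b](ρ[h/d](ρ[e/g]((S ⋈[d=g] T)))) → 1
  π[e,h,f](ρ[f/b](ρ[h/d](ρ[e/g]((S ⋈[d=g] T))))) → 1
  (σ[e<=6](σ[h<5](σ[e<=7](R))) ∪ π[e,h,f](ρ[f/b](ρ[h/d](ρ[e/g]((S ⋈[d=g] T)))))) → 1
E2 stepwise |·|:
  R → 4
  σ[e<=7](R) → 4
  σ[h<5](σ[e<=7](R)) → 1
  σ[e<=6](σ[h<5](σ[e<=7](R))) → 0
  S → 3
  T → 3
  (S ⋈[d=g] T) → 1
  ρ[e/g]((S ⋈[d=g] T)) → 1
  ρ[h/d](ρ[e/g]((S ⋈[d=g] T))) → 1
  ρ[f/b](ρ[h/d](ρ[e/g]((S ⋈[d=g] T)))) → 1
  π[e,h,f](ρ[f/b](ρ[h/d](ρ[e/g]((S ⋈[d=g] T))))) → 1
  (σ[e<=6](σ[h<5](σ[e<=7](R))) − π[e,h,f](ρ[f/b](ρ[h/d](ρ[e/g]((S ⋈[d=g] T)))))) → 0

E1 result:
e | h | f
9 | 9 | 3
E2 result:
e | h | f
(0 rows)
Witness: (9, 9, 3) appears 1× in E1 but 0× in E2.

no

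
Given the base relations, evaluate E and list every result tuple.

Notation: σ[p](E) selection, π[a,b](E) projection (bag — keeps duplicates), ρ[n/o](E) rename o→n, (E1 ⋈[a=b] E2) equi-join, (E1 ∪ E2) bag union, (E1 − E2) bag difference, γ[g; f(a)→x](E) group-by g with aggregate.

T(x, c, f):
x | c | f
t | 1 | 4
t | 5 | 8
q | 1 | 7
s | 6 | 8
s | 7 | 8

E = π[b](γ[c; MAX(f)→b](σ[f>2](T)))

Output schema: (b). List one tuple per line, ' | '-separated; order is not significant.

Row counts bottom-up:
  T → 5
  σ[f>2](T) → 5
  γ[c; MAX(f)→b](σ[f>2](T)) → 4
  π[b](γ[c; MAX(f)→b](σ[f>2](T))) → 4

== RESULT ==
b
7
8
8
8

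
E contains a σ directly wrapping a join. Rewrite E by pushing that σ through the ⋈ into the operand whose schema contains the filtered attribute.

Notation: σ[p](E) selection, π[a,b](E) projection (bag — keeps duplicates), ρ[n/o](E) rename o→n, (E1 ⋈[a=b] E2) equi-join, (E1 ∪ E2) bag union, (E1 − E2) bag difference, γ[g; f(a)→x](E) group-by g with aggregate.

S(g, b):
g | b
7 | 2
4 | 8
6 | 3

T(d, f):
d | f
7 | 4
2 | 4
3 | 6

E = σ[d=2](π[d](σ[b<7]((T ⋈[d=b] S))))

σ filters on b, owned by the right side.
E' = σ[d=2](π[d]((T ⋈[d=b] σ[b<7](S))))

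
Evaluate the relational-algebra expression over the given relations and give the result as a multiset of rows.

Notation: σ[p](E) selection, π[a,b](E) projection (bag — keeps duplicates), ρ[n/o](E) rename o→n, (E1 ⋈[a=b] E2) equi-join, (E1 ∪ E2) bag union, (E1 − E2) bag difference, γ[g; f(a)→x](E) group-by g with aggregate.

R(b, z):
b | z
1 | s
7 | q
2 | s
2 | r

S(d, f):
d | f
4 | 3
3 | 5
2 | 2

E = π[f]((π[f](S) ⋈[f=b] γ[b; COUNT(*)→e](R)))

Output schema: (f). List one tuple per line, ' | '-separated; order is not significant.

Per-node cardinality:
  S → 3
  π[f](S) → 3
  R → 4
  γ[b; COUNT(*)→e](R) → 3
  (π[f](S) ⋈[f=b] γ[b; COUNT(*)→e](R)) → 1
  π[f]((π[f](S) ⋈[f=b] γ[b; COUNT(*)→e](R))) → 1

== RESULT ==
f
2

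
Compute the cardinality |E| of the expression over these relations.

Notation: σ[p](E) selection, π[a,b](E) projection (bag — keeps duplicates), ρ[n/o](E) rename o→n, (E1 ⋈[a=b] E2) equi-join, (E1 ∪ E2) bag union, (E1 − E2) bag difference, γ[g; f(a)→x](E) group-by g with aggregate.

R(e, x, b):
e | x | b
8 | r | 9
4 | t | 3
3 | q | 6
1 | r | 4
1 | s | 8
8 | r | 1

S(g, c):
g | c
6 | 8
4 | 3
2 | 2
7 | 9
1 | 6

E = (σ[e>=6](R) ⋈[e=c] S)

Row counts bottom-up:
  R → 6
  σ[e>=6](R) → 2
  S → 5
  (σ[e>=6](R) ⋈[e=c] S) → 2

|E| = 2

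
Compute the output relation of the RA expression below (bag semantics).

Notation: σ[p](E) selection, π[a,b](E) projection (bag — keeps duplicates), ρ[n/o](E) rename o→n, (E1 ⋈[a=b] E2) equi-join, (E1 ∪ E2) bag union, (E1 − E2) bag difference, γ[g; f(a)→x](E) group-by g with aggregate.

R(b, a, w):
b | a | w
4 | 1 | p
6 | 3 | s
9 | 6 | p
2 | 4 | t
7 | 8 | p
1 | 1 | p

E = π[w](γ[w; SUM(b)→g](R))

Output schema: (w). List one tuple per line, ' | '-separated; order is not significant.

Stepwise |·|:
  R → 6
  γ[w; SUM(b)→g](R) → 3
  π[w](γ[w; SUM(b)→g](R)) → 3

== RESULT ==
w
p
s
t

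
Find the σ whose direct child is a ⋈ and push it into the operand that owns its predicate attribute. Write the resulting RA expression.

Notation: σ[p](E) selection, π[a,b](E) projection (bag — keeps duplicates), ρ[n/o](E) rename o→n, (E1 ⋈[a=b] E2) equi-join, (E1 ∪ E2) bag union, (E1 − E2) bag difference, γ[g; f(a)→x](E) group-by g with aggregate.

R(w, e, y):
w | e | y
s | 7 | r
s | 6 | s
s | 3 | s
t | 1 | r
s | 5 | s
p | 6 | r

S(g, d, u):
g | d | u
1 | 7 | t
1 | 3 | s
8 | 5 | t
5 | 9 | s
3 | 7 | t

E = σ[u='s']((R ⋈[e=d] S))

σ filters on u, owned by the right side.
E' = (R ⋈[e=d] σ[u='s'](S))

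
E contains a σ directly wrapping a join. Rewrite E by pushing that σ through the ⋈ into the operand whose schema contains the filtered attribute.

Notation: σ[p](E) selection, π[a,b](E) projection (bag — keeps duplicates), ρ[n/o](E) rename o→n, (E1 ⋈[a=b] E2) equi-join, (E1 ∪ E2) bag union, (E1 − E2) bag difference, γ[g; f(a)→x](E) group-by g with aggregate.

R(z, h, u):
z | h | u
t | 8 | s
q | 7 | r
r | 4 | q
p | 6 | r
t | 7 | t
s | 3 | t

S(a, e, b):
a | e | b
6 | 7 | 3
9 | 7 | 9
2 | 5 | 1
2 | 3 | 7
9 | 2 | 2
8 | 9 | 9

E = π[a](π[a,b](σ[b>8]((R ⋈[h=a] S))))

σ filters on b, owned by the right side.
E' = π[a](π[a,b]((R ⋈[h=a] σ[b>8](S))))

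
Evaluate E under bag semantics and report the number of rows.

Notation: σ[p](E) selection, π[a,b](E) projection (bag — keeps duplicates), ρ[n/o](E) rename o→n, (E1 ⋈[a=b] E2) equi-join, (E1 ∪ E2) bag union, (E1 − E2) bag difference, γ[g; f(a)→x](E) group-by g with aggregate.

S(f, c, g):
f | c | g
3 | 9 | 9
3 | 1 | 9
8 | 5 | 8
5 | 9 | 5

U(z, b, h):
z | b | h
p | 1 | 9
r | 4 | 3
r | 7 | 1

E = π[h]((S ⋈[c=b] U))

Subexpression sizes:
  S → 4
  U → 3
  (S ⋈[c=b] U) → 1
  π[h]((S ⋈[c=b] U)) → 1

|E| = 1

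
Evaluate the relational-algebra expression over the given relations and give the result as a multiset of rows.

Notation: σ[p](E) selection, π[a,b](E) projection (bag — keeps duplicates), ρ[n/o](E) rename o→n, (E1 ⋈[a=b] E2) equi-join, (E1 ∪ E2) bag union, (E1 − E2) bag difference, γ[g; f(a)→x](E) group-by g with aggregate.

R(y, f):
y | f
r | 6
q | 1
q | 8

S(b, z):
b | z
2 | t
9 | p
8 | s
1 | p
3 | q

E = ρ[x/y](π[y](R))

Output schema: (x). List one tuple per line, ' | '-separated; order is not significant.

Row counts bottom-up:
  R → 3
  π[y](R) → 3
  ρ[x/y](π[y](R)) → 3

== RESULT ==
x
q
q
r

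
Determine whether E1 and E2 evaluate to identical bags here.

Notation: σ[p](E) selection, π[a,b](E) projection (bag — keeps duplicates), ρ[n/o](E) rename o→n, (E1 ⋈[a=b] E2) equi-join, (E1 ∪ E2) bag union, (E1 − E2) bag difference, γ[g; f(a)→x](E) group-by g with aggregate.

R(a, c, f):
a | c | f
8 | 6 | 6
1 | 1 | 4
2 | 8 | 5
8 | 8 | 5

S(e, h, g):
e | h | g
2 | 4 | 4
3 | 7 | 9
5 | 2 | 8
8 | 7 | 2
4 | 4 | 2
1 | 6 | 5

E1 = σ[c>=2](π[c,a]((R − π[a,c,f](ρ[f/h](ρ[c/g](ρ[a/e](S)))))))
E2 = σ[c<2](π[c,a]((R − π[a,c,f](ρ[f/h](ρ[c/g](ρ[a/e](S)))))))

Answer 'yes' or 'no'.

E1 row counts bottom-up:
  R → 4
  S → 6
  ρ[a/e](S) → 6
  ρ[c/g](ρ[a/e](S)) → 6
  ρ[f/h](ρ[c/g](ρ[a/e](S))) → 6
  π[a,c,f](ρ[f/h](ρ[c/g](ρ[a/e](S)))) → 6
  (R − π[a,c,f](ρ[f/h](ρ[c/g](ρ[a/e](S))))) → 4
  π[c,a]((R − π[a,c,f](ρ[f/h](ρ[c/g](ρ[a/e](S)))))) → 4
  σ[c>=2](π[c,a]((R − π[a,c,f](ρ[f/h](ρ[c/g](ρ[a/e](S))))))) → 3
E2 row counts bottom-up:
  R → 4
  S → 6
  ρ[a/e](S) → 6
  ρ[c/g](ρ[a/e](S)) → 6
  ρ[f/h](ρ[c/g](ρ[a/e](S))) → 6
  π[a,c,f](ρ[f/h](ρ[c/g](ρ[a/e](S)))) → 6
  (R − π[a,c,f](ρ[f/h](ρ[c/g](ρ[a/e](S))))) → 4
  π[c,a]((R − π[a,c,f](ρ[f/h](ρ[c/g](ρ[a/e](S)))))) → 4
  σ[c<2](π[c,a]((R − π[a,c,f](ρ[f/h](ρ[c/g](ρ[a/e](S))))))) → 1

E1 result:
c | a
6 | 8
8 | 2
8 | 8
E2 result:
c | a
1 | 1
Witness: (8, 8) appears 1× in E1 but 0× in E2.

no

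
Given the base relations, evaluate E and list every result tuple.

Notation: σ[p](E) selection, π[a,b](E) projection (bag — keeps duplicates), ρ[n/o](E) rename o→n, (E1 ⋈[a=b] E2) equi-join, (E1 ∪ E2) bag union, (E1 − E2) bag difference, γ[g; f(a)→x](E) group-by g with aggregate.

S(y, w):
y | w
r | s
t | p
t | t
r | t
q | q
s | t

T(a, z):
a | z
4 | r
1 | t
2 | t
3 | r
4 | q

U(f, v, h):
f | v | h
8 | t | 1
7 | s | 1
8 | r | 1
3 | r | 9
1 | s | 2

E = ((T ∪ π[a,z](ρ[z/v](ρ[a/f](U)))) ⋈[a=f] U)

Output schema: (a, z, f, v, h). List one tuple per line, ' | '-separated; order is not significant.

Subexpression sizes:
  T → 5
  U → 5
  ρ[a/f](U) → 5
  ρ[z/v](ρ[a/f](U)) → 5
  π[a,z](ρ[z/v](ρ[a/f](U))) → 5
  (T ∪ π[a,z](ρ[z/v](ρ[a/f](U)))) → 10
  U → 5
  ((T ∪ π[a,z](ρ[z/v](ρ[a/f](U)))) ⋈[a=f] U) → 9

== RESULT ==
a | z | f | v | h
1 | s | 1 | s | 2
1 | t | 1 | s | 2
3 | r | 3 | r | 9
3 | r | 3 | r | 9
7 | s | 7 | s | 1
8 | r | 8 | r | 1
8 | r | 8 | t | 1
8 | t | 8 | r | 1
8 | t | 8 | t | 1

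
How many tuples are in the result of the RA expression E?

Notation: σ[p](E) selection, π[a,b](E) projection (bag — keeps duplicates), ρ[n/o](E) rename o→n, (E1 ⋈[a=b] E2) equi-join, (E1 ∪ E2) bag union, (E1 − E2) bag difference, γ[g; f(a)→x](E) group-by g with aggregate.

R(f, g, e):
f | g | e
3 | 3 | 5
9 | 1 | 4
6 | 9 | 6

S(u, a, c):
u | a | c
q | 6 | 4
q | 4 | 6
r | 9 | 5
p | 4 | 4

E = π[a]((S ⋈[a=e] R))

Stepwise |·|:
  S → 4
  R → 3
  (S ⋈[a=e] R) → 3
  π[a]((S ⋈[a=e] R)) → 3

|E| = 3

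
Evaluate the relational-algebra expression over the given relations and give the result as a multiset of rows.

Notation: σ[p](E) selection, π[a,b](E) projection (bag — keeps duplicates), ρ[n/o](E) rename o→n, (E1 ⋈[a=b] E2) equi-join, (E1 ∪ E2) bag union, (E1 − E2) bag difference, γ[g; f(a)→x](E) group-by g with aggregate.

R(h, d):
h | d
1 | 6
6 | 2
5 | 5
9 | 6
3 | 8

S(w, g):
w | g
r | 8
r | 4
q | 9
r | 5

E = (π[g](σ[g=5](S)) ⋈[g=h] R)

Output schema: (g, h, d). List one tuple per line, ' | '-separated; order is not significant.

Row counts bottom-up:
  S → 4
  σ[g=5](S) → 1
  π[g](σ[g=5](S)) → 1
  R → 5
  (π[g](σ[g=5](S)) ⋈[g=h] R) → 1

== RESULT ==
g | h | d
5 | 5 | 5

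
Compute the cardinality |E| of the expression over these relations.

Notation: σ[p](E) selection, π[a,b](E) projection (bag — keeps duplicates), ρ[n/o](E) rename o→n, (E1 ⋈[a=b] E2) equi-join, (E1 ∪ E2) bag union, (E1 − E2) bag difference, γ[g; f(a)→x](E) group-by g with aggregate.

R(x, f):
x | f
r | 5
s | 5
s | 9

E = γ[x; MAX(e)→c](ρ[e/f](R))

Stepwise |·|:
  R → 3
  ρ[e/f](R) → 3
  γ[x; MAX(e)→c](ρ[e/f](R)) → 2

|E| = 2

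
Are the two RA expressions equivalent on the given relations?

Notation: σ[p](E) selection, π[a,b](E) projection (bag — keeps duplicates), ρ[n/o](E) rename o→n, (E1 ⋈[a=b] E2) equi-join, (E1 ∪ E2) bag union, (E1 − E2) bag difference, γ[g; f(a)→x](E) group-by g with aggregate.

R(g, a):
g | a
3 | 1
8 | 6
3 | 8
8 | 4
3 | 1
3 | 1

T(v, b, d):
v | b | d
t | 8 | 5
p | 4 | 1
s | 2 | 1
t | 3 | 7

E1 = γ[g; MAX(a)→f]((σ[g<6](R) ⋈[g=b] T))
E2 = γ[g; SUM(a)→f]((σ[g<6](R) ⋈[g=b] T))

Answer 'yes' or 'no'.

E1 per-node cardinality:
  R → 6
  σ[g<6](R) → 4
  T → 4
  (σ[g<6](R) ⋈[g=b] T) → 4
  γ[g; MAX(a)→f]((σ[g<6](R) ⋈[g=b] T)) → 1
E2 per-node cardinality:
  R → 6
  σ[g<6](R) → 4
  T → 4
  (σ[g<6](R) ⋈[g=b] T) → 4
  γ[g; SUM(a)→f]((σ[g<6](R) ⋈[g=b] T)) → 1

E1 result:
g | f
3 | 8
E2 result:
g | f
3 | 11
Witness: (3, 8) appears 1× in E1 but 0× in E2.

no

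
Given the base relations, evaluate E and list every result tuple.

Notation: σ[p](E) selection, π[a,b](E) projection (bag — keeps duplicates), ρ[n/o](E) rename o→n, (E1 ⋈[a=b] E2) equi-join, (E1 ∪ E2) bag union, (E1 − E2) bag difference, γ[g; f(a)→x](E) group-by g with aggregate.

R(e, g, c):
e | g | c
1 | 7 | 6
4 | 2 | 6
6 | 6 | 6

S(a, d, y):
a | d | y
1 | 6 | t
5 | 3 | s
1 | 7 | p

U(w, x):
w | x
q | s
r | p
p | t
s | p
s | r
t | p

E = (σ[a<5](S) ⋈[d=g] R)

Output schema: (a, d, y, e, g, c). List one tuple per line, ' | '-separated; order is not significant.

Row counts bottom-up:
  S → 3
  σ[a<5](S) → 2
  R → 3
  (σ[a<5](S) ⋈[d=g] R) → 2

== RESULT ==
a | d | y | e | g | c
1 | 6 | t | 6 | 6 | 6
1 | 7 | p | 1 | 7 | 6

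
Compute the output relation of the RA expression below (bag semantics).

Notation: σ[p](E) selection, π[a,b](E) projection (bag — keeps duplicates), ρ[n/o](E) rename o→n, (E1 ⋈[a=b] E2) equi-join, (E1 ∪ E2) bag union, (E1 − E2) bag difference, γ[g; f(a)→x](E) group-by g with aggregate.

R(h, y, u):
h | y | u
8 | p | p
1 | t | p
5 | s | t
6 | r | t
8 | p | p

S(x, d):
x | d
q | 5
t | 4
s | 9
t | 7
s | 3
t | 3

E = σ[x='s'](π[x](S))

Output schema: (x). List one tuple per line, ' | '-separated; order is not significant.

Per-node cardinality:
  S → 6
  π[x](S) → 6
  σ[x='s'](π[x](S)) → 2

== RESULT ==
x
s
s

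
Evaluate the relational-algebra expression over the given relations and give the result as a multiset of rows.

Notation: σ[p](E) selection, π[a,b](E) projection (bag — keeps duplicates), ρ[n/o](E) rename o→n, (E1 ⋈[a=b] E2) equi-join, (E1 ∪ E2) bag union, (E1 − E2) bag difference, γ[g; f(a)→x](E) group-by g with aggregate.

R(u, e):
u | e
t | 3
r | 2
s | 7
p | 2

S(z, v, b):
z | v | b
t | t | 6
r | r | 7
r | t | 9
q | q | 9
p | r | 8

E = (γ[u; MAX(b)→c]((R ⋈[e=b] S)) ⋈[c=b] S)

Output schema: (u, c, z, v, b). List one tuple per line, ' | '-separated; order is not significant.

Subexpression sizes:
  R → 4
  S → 5
  (R ⋈[e=b] S) → 1
  γ[u; MAX(b)→c]((R ⋈[e=b] S)) → 1
  S → 5
  (γ[u; MAX(b)→c]((R ⋈[e=b] S)) ⋈[c=b] S) → 1

== RESULT ==
u | c | z | v | b
s | 7 | r | r | 7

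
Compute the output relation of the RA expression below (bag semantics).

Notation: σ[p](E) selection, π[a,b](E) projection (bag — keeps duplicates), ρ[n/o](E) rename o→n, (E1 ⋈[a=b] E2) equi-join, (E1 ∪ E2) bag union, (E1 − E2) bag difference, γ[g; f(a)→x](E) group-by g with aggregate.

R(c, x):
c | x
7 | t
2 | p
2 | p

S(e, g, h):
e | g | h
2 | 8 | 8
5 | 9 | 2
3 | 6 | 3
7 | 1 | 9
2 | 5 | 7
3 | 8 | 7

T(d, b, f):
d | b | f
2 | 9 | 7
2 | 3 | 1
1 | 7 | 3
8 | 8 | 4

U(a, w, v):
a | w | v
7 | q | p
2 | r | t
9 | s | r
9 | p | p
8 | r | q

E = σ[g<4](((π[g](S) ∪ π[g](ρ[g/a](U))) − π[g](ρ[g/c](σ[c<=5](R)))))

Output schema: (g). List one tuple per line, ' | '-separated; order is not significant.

Stepwise |·|:
  S → 6
  π[g](S) → 6
  U → 5
  ρ[g/a](U) → 5
  π[g](ρ[g/a](U)) → 5
  (π[g](S) ∪ π[g](ρ[g/a](U))) → 11
  R → 3
  σ[c<=5](R) → 2
  ρ[g/c](σ[c<=5](R)) → 2
  π[g](ρ[g/c](σ[c<=5](R))) → 2
  ((π[g](S) ∪ π[g](ρ[g/a](U))) − π[g](ρ[g/c](σ[c<=5](R)))) → 10
  σ[g<4](((π[g](S) ∪ π[g](ρ[g/a](U))) − π[g](ρ[g/c](σ[c<=5](R))))) → 1

== RESULT ==
g
1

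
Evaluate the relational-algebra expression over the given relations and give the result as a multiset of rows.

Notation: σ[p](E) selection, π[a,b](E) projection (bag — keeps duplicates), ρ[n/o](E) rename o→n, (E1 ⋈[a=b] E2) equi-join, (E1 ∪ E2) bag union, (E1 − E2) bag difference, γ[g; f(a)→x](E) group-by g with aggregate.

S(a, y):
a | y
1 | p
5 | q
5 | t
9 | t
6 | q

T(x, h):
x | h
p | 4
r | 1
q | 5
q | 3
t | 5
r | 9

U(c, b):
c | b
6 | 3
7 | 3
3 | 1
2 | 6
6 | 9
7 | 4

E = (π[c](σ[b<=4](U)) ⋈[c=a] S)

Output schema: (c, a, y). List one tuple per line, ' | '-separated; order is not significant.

Row counts bottom-up:
  U → 6
  σ[b<=4](U) → 4
  π[c](σ[b<=4](U)) → 4
  S → 5
  (π[c](σ[b<=4](U)) ⋈[c=a] S) → 1

== RESULT ==
c | a | y
6 | 6 | q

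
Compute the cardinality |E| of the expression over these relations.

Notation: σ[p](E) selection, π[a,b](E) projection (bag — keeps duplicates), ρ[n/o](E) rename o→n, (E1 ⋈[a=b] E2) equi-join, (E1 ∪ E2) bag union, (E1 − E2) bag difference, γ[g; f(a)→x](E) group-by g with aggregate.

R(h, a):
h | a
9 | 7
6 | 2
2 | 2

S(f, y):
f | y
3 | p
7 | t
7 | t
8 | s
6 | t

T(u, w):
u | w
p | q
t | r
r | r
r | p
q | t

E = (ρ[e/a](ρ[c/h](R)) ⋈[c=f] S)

Per-node cardinality:
  R → 3
  ρ[c/h](R) → 3
  ρ[e/a](ρ[c/h](R)) → 3
  S → 5
  (ρ[e/a](ρ[c/h](R)) ⋈[c=f] S) → 1

|E| = 1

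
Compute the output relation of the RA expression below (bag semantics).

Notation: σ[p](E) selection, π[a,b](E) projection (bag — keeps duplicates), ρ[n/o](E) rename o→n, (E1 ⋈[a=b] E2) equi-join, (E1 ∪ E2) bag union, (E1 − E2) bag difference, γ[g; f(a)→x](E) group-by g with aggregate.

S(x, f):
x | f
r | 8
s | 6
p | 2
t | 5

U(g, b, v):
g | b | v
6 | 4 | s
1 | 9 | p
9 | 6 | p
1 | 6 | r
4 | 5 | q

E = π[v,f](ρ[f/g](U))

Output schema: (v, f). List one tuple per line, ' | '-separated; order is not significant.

Row counts bottom-up:
  U → 5
  ρ[f/g](U) → 5
  π[v,f](ρ[f/g](U)) → 5

== RESULT ==
v | f
p | 1
p | 9
q | 4
r | 1
s | 6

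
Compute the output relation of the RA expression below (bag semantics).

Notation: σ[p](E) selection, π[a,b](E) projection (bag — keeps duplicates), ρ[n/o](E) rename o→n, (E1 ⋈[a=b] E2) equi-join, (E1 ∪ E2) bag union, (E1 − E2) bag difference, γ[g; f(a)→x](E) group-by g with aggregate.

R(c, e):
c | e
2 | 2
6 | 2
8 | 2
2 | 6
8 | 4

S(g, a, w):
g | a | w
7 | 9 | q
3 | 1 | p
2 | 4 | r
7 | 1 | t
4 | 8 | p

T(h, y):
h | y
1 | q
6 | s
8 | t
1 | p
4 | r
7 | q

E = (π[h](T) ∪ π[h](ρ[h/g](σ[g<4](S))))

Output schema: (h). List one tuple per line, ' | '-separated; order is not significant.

Row counts bottom-up:
  T → 6
  π[h](T) → 6
  S → 5
  σ[g<4](S) → 2
  ρ[h/g](σ[g<4](S)) → 2
  π[h](ρ[h/g](σ[g<4](S))) → 2
  (π[h](T) ∪ π[h](ρ[h/g](σ[g<4](S)))) → 8

== RESULT ==
h
1
1
2
3
4
6
7
8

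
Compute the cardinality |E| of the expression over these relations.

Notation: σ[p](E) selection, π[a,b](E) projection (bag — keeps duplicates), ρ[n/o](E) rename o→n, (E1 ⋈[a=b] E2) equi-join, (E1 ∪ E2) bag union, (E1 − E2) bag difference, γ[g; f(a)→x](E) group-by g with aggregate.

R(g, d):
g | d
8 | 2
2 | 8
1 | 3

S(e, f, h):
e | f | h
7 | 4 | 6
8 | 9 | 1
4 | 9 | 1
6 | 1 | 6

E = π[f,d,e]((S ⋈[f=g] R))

Stepwise |·|:
  S → 4
  R → 3
  (S ⋈[f=g] R) → 1
  π[f,d,e]((S ⋈[f=g] R)) → 1

|E| = 1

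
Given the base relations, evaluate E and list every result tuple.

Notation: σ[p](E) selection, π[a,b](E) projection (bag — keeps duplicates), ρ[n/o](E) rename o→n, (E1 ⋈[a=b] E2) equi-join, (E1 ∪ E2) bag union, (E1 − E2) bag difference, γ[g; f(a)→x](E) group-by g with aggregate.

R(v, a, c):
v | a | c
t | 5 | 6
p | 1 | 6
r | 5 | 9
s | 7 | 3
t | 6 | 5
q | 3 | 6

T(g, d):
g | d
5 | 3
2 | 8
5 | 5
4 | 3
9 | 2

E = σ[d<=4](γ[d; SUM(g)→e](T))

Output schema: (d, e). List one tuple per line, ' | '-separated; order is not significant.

Per-node cardinality:
  T → 5
  γ[d; SUM(g)→e](T) → 4
  σ[d<=4](γ[d; SUM(g)→e](T)) → 2

== RESULT ==
d | e
2 | 9
3 | 9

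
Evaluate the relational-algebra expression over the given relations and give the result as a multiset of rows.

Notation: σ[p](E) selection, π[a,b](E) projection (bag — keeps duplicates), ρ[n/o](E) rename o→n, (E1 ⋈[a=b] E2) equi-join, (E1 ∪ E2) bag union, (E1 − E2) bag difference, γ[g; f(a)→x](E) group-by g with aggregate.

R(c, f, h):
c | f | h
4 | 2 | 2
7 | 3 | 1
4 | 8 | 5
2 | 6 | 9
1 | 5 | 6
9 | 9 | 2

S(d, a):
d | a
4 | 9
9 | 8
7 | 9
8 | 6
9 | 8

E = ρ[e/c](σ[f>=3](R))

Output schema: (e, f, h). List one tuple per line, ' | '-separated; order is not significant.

Subexpression sizes:
  R → 6
  σ[f>=3](R) → 5
  ρ[e/c](σ[f>=3](R)) → 5

== RESULT ==
e | f | h
1 | 5 | 6
2 | 6 | 9
4 | 8 | 5
7 | 3 | 1
9 | 9 | 2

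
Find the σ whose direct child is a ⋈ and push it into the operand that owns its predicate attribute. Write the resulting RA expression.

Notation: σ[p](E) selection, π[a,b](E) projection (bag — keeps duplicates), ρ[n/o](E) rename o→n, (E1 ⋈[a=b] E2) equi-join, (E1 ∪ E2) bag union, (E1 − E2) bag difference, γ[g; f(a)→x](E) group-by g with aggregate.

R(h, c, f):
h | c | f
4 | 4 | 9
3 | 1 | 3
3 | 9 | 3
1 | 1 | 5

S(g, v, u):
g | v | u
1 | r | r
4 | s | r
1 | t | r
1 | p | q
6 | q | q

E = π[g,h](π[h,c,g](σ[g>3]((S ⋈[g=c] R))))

σ filters on g, owned by the left side.
E' = π[g,h](π[h,c,g]((σ[g>3](S) ⋈[g=c] R)))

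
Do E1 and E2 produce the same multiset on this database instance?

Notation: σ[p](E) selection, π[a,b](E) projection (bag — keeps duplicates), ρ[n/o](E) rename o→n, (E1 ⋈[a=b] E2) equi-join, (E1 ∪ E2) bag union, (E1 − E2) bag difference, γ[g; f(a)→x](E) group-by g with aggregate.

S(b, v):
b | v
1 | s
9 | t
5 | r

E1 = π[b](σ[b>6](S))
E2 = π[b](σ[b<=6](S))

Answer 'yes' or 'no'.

E1 row counts bottom-up:
  S → 3
  σ[b>6](S) → 1
  π[b](σ[b>6](S)) → 1
E2 row counts bottom-up:
  S → 3
  σ[b<=6](S) → 2
  π[b](σ[b<=6](S)) → 2

E1 result:
b
9
E2 result:
b
1
5
Witness: (1,) appears 0× in E1 but 1× in E2.

no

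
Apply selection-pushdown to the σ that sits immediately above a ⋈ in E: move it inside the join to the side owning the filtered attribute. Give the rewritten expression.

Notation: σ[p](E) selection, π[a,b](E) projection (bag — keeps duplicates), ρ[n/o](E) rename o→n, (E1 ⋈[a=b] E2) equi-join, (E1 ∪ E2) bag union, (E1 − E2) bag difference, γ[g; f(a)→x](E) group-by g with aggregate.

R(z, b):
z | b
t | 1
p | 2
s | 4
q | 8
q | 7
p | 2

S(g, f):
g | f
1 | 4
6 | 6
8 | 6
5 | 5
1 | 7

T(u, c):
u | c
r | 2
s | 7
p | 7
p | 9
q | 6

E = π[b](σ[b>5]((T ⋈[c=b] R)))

σ filters on b, owned by the right side.
E' = π[b]((T ⋈[c=b] σ[b>5](R)))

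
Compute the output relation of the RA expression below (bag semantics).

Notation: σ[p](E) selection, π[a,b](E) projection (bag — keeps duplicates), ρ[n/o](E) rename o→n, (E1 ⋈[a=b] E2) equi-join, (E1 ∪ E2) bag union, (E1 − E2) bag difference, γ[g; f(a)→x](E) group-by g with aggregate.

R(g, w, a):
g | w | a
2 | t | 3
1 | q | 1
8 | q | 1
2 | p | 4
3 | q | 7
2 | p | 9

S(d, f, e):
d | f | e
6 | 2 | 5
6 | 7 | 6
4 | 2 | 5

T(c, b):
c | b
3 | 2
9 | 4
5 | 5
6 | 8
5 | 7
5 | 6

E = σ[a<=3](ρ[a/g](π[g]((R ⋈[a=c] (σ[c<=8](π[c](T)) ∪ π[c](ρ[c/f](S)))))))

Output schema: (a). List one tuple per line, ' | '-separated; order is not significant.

Per-node cardinality:
  R → 6
  T → 6
  π[c](T) → 6
  σ[c<=8](π[c](T)) → 5
  S → 3
  ρ[c/f](S) → 3
  π[c](ρ[c/f](S)) → 3
  (σ[c<=8](π[c](T)) ∪ π[c](ρ[c/f](S))) → 8
  (R ⋈[a=c] (σ[c<=8](π[c](T)) ∪ π[c](ρ[c/f](S)))) → 2
  π[g]((R ⋈[a=c] (σ[c<=8](π[c](T)) ∪ π[c](ρ[c/f](S))))) → 2
  ρ[a/g](π[g]((R ⋈[a=c] (σ[c<=8](π[c](T)) ∪ π[c](ρ[c/f](S)))))) → 2
  σ[a<=3](ρ[a/g](π[g]((R ⋈[a=c] (σ[c<=8](π[c](T)) ∪ π[c](ρ[c/f](S))))))) → 2

== RESULT ==
a
2
3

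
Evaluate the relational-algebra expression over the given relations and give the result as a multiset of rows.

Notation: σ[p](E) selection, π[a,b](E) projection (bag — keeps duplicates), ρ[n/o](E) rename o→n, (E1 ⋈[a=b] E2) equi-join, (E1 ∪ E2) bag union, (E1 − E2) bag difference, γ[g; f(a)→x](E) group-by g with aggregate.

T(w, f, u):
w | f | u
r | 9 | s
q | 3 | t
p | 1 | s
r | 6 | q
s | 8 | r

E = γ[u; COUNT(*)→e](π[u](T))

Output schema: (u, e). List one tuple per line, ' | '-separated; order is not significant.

Subexpression sizes:
  T → 5
  π[u](T) → 5
  γ[u; COUNT(*)→e](π[u](T)) → 4

== RESULT ==
u | e
q | 1
r | 1
s | 2
t | 1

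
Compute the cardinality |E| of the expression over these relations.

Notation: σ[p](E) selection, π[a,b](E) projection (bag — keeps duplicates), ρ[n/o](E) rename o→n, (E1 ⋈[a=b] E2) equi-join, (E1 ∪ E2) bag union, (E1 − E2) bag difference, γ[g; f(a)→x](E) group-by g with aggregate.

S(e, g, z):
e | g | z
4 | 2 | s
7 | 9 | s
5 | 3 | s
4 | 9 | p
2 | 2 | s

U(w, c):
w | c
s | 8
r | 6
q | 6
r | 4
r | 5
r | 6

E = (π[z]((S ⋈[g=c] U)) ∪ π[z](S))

Subexpression sizes:
  S → 5
  U → 6
  (S ⋈[g=c] U) → 0
  π[z]((S ⋈[g=c] U)) → 0
  S → 5
  π[z](S) → 5
  (π[z]((S ⋈[g=c] U)) ∪ π[z](S)) → 5

|E| = 5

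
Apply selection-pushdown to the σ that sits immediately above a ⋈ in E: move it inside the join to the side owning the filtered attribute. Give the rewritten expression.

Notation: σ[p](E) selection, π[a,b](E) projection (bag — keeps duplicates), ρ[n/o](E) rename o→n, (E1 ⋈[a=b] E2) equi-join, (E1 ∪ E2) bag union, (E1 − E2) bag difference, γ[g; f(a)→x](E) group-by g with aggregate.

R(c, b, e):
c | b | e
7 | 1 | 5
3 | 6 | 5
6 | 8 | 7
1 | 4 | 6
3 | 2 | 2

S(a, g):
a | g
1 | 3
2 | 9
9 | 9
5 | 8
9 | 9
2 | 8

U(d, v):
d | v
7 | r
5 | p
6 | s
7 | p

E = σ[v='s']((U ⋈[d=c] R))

σ filters on v, owned by the left side.
E' = (σ[v='s'](U) ⋈[d=c] R)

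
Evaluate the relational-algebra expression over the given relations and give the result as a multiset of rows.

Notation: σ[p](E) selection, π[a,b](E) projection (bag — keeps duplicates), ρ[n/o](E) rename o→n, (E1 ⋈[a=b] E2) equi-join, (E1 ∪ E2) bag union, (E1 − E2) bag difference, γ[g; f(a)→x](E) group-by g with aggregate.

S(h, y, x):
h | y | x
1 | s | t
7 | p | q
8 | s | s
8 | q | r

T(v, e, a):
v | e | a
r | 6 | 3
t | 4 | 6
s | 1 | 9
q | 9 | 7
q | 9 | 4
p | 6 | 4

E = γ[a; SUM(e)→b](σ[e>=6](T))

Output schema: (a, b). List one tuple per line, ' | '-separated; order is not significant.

Row counts bottom-up:
  T → 6
  σ[e>=6](T) → 4
  γ[a; SUM(e)→b](σ[e>=6](T)) → 3

== RESULT ==
a | b
3 | 6
4 | 15
7 | 9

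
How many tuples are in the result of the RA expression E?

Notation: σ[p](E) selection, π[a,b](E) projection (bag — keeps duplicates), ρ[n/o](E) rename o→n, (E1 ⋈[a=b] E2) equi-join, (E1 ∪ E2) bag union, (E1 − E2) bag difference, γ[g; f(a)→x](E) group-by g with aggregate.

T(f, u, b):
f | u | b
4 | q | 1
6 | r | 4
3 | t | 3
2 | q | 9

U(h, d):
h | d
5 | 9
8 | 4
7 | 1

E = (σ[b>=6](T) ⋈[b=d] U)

Subexpression sizes:
  T → 4
  σ[b>=6](T) → 1
  U → 3
  (σ[b>=6](T) ⋈[b=d] U) → 1

|E| = 1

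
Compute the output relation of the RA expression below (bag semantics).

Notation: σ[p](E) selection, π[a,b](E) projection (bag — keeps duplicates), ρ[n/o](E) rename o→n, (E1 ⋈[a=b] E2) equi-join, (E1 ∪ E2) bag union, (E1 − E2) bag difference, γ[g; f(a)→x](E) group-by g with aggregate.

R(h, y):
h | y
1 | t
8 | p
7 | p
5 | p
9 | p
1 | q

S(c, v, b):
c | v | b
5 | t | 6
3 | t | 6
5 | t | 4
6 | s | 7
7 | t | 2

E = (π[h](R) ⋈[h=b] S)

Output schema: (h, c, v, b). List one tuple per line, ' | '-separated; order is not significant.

Per-node cardinality:
  R → 6
  π[h](R) → 6
  S → 5
  (π[h](R) ⋈[h=b] S) → 1

== RESULT ==
h | c | v | b
7 | 6 | s | 7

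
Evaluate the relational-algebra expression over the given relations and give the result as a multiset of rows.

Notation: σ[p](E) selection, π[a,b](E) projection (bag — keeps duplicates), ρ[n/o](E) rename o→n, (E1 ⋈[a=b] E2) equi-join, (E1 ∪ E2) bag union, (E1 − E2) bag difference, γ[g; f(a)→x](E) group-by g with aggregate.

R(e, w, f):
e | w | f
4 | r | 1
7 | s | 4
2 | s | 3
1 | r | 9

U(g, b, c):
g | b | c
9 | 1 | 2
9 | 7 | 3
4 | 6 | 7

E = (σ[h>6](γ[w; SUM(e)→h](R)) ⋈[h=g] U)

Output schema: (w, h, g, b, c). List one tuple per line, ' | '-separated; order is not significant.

Row counts bottom-up:
  R → 4
  γ[w; SUM(e)→h](R) → 2
  σ[h>6](γ[w; SUM(e)→h](R)) → 1
  U → 3
  (σ[h>6](γ[w; SUM(e)→h](R)) ⋈[h=g] U) → 2

== RESULT ==
w | h | g | b | c
s | 9 | 9 | 1 | 2
s | 9 | 9 | 7 | 3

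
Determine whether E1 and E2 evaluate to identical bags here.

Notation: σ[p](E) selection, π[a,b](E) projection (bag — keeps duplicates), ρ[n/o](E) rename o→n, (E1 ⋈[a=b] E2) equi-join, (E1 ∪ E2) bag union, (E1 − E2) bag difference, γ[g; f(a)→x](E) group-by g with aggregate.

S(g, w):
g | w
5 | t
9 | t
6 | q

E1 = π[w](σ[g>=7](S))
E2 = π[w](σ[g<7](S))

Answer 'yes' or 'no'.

E1 row counts bottom-up:
  S → 3
  σ[g>=7](S) → 1
  π[w](σ[g>=7](S)) → 1
E2 row counts bottom-up:
  S → 3
  σ[g<7](S) → 2
  π[w](σ[g<7](S)) → 2

E1 result:
w
t
E2 result:
w
q
t
Witness: ('q',) appears 0× in E1 but 1× in E2.

no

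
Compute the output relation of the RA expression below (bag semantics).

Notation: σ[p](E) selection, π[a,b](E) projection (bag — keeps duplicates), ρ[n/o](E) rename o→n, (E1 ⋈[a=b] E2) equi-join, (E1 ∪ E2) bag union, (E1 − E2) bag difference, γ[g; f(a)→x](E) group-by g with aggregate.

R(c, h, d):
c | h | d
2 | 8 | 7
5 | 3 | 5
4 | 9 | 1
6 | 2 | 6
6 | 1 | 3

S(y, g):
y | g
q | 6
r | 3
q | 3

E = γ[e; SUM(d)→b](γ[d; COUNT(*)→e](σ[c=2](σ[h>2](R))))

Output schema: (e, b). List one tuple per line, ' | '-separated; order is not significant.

Row counts bottom-up:
  R → 5
  σ[h>2](R) → 3
  σ[c=2](σ[h>2](R)) → 1
  γ[d; COUNT(*)→e](σ[c=2](σ[h>2](R))) → 1
  γ[e; SUM(d)→b](γ[d; COUNT(*)→e](σ[c=2](σ[h>2](R)))) → 1

== RESULT ==
e | b
1 | 7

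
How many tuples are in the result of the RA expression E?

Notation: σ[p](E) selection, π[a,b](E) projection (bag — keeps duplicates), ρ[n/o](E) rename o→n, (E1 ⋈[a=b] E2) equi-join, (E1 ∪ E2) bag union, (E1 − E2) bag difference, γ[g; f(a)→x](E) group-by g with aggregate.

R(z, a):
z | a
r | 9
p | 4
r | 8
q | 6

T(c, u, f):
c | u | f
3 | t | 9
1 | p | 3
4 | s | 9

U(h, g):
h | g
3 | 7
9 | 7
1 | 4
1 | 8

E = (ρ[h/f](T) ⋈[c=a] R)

Row counts bottom-up:
  T → 3
  ρ[h/f](T) → 3
  R → 4
  (ρ[h/f](T) ⋈[c=a] R) → 1

|E| = 1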